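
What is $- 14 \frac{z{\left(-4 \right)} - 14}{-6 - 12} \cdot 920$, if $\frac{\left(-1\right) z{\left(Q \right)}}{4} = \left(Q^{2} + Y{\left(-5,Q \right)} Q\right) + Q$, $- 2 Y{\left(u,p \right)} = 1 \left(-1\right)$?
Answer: $-38640$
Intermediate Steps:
$Y{\left(u,p \right)} = \frac{1}{2}$ ($Y{\left(u,p \right)} = - \frac{1 \left(-1\right)}{2} = \left(- \frac{1}{2}\right) \left(-1\right) = \frac{1}{2}$)
$z{\left(Q \right)} = - 6 Q - 4 Q^{2}$ ($z{\left(Q \right)} = - 4 \left(\left(Q^{2} + \frac{Q}{2}\right) + Q\right) = - 4 \left(Q^{2} + \frac{3 Q}{2}\right) = - 6 Q - 4 Q^{2}$)
$- 14 \frac{z{\left(-4 \right)} - 14}{-6 - 12} \cdot 920 = - 14 \frac{\left(-2\right) \left(-4\right) \left(3 + 2 \left(-4\right)\right) - 14}{-6 - 12} \cdot 920 = - 14 \frac{\left(-2\right) \left(-4\right) \left(3 - 8\right) - 14}{-18} \cdot 920 = - 14 \left(\left(-2\right) \left(-4\right) \left(-5\right) - 14\right) \left(- \frac{1}{18}\right) 920 = - 14 \left(-40 - 14\right) \left(- \frac{1}{18}\right) 920 = - 14 \left(\left(-54\right) \left(- \frac{1}{18}\right)\right) 920 = \left(-14\right) 3 \cdot 920 = \left(-42\right) 920 = -38640$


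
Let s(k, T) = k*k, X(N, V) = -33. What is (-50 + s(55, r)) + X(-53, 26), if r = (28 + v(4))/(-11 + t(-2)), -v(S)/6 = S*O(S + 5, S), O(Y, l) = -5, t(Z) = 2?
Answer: 2942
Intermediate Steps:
v(S) = 30*S (v(S) = -6*S*(-5) = -(-30)*S = 30*S)
r = -148/9 (r = (28 + 30*4)/(-11 + 2) = (28 + 120)/(-9) = 148*(-⅑) = -148/9 ≈ -16.444)
s(k, T) = k²
(-50 + s(55, r)) + X(-53, 26) = (-50 + 55²) - 33 = (-50 + 3025) - 33 = 2975 - 33 = 2942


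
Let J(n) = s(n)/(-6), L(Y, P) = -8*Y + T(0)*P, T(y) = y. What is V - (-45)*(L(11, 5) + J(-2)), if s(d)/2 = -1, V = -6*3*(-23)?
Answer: -3531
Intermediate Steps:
V = 414 (V = -18*(-23) = 414)
s(d) = -2 (s(d) = 2*(-1) = -2)
L(Y, P) = -8*Y (L(Y, P) = -8*Y + 0*P = -8*Y + 0 = -8*Y)
J(n) = 1/3 (J(n) = -2/(-6) = -2*(-1/6) = 1/3)
V - (-45)*(L(11, 5) + J(-2)) = 414 - (-45)*(-8*11 + 1/3) = 414 - (-45)*(-88 + 1/3) = 414 - (-45)*(-263)/3 = 414 - 1*3945 = 414 - 3945 = -3531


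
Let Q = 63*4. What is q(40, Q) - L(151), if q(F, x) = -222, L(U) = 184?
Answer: -406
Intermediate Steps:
Q = 252
q(40, Q) - L(151) = -222 - 1*184 = -222 - 184 = -406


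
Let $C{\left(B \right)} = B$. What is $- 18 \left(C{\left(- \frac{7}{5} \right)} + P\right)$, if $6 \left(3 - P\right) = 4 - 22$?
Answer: $- \frac{414}{5} \approx -82.8$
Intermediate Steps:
$P = 6$ ($P = 3 - \frac{4 - 22}{6} = 3 - -3 = 3 + 3 = 6$)
$- 18 \left(C{\left(- \frac{7}{5} \right)} + P\right) = - 18 \left(- \frac{7}{5} + 6\right) = \left(-18\right) \frac{23}{5} = - \frac{414}{5}$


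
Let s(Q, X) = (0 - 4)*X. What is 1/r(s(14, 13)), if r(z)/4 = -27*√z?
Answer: I*√13/2808 ≈ 0.001284*I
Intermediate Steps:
s(Q, X) = -4*X
r(z) = -108*√z (r(z) = 4*(-27*√z) = -108*√z)
1/r(s(14, 13)) = 1/(-108*2*I*√13) = 1/(-216*I*√13) = I*√13/2808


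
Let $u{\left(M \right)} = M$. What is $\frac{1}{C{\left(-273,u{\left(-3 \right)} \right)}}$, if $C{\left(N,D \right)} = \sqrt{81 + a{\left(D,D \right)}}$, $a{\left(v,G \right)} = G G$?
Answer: $\frac{\sqrt{10}}{30} \approx 0.10541$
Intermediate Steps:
$a{\left(v,G \right)} = G^{2}$
$C{\left(N,D \right)} = \sqrt{81 + D^{2}}$
$\frac{1}{C{\left(-273,u{\left(-3 \right)} \right)}} = \frac{1}{\sqrt{81 + \left(-3\right)^{2}}} = \frac{1}{\sqrt{81 + 9}} = \frac{1}{\sqrt{90}} = \frac{1}{3 \sqrt{10}} = \frac{\sqrt{10}}{30}$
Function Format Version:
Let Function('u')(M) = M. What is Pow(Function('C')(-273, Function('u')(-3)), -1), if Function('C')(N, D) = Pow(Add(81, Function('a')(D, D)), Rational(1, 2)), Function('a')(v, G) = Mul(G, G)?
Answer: Mul(Rational(1, 30), Pow(10, Rational(1, 2))) ≈ 0.10541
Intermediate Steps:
Function('a')(v, G) = Pow(G, 2)
Function('C')(N, D) = Pow(Add(81, Pow(D, 2)), Rational(1, 2))
Pow(Function('C')(-273, Function('u')(-3)), -1) = Pow(Pow(Add(81, Pow(-3, 2)), Rational(1, 2)), -1) = Pow(Pow(Add(81, 9), Rational(1, 2)), -1) = Pow(Pow(90, Rational(1, 2)), -1) = Pow(Mul(3, Pow(10, Rational(1, 2))), -1) = Mul(Rational(1, 30), Pow(10, Rational(1, 2)))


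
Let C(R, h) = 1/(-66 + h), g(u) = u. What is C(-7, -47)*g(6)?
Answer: -6/113 ≈ -0.053097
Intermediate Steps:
C(-7, -47)*g(6) = 6/(-66 - 47) = 6/(-113) = -1/113*6 = -6/113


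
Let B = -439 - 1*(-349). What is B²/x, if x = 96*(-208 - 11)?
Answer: -225/584 ≈ -0.38527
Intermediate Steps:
x = -21024 (x = 96*(-219) = -21024)
B = -90 (B = -439 + 349 = -90)
B²/x = (-90)²/(-21024) = 8100*(-1/21024) = -225/584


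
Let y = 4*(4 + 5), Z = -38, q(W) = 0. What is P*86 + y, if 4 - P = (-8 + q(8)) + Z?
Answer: 4336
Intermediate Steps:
y = 36 (y = 4*9 = 36)
P = 50 (P = 4 - ((-8 + 0) - 38) = 4 - (-8 - 38) = 4 - 1*(-46) = 4 + 46 = 50)
P*86 + y = 50*86 + 36 = 4300 + 36 = 4336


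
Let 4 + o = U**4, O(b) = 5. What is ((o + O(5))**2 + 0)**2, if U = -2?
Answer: 83521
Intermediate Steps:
o = 12 (o = -4 + (-2)**4 = -4 + 16 = 12)
((o + O(5))**2 + 0)**2 = ((12 + 5)**2 + 0)**2 = (17**2 + 0)**2 = (289 + 0)**2 = 289**2 = 83521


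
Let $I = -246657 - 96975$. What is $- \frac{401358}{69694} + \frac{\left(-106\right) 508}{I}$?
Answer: $- \frac{8385410609}{1496818038} \approx -5.6022$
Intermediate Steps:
$I = -343632$ ($I = -246657 - 96975 = -343632$)
$- \frac{401358}{69694} + \frac{\left(-106\right) 508}{I} = - \frac{401358}{69694} + \frac{\left(-106\right) 508}{-343632} = \left(-401358\right) \frac{1}{69694} - - \frac{6731}{42954} = - \frac{200679}{34847} + \frac{6731}{42954} = - \frac{8385410609}{1496818038}$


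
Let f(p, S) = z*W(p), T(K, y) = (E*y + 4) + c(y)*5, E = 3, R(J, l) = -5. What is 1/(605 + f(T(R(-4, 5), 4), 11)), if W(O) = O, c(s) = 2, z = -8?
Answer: 1/397 ≈ 0.0025189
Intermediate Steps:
T(K, y) = 14 + 3*y (T(K, y) = (3*y + 4) + 2*5 = (4 + 3*y) + 10 = 14 + 3*y)
f(p, S) = -8*p
1/(605 + f(T(R(-4, 5), 4), 11)) = 1/(605 - 8*(14 + 3*4)) = 1/(605 - 8*(14 + 12)) = 1/(605 - 8*26) = 1/(605 - 208) = 1/397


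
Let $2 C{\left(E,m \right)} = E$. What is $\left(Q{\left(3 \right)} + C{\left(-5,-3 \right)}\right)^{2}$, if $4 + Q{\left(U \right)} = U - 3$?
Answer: $\frac{169}{4} \approx 42.25$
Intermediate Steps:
$C{\left(E,m \right)} = \frac{E}{2}$
$Q{\left(U \right)} = -7 + U$ ($Q{\left(U \right)} = -4 + \left(U - 3\right) = -4 + \left(-3 + U\right) = -7 + U$)
$\left(Q{\left(3 \right)} + C{\left(-5,-3 \right)}\right)^{2} = \left(\left(-7 + 3\right) + \frac{1}{2} \left(-5\right)\right)^{2} = \left(-4 - \frac{5}{2}\right)^{2} = \left(- \frac{13}{2}\right)^{2} = \frac{169}{4}$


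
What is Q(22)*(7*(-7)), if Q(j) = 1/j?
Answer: -49/22 ≈ -2.2273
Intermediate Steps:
Q(22)*(7*(-7)) = (7*(-7))/22 = (1/22)*(-49) = -49/22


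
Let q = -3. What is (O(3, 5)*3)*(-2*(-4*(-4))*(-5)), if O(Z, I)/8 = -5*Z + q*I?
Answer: -115200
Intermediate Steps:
O(Z, I) = -40*Z - 24*I (O(Z, I) = 8*(-5*Z - 3*I) = -40*Z - 24*I)
(O(3, 5)*3)*(-2*(-4*(-4))*(-5)) = ((-40*3 - 24*5)*3)*(-2*(-4*(-4))*(-5)) = ((-120 - 120)*3)*(-32*(-5)) = (-240*3)*(-2*(-80)) = -720*160 = -115200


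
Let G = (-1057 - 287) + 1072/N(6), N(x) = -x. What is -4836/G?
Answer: 3627/1142 ≈ 3.1760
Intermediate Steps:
G = -4568/3 (G = (-1057 - 287) + 1072/((-1*6)) = -1344 + 1072/(-6) = -1344 + 1072*(-⅙) = -1344 - 536/3 = -4568/3 ≈ -1522.7)
-4836/G = -4836/(-4568/3) = -4836*(-3/4568) = 3627/1142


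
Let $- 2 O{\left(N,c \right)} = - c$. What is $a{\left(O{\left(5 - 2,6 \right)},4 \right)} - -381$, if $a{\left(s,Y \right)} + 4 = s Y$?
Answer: $389$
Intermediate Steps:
$O{\left(N,c \right)} = \frac{c}{2}$ ($O{\left(N,c \right)} = - \frac{\left(-1\right) c}{2} = \frac{c}{2}$)
$a{\left(s,Y \right)} = -4 + Y s$ ($a{\left(s,Y \right)} = -4 + s Y = -4 + Y s$)
$a{\left(O{\left(5 - 2,6 \right)},4 \right)} - -381 = \left(-4 + 4 \cdot \frac{1}{2} \cdot 6\right) - -381 = \left(-4 + 4 \cdot 3\right) + 381 = \left(-4 + 12\right) + 381 = 8 + 381 = 389$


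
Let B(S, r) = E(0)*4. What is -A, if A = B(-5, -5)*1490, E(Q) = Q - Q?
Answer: 0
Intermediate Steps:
E(Q) = 0
B(S, r) = 0 (B(S, r) = 0*4 = 0)
A = 0 (A = 0*1490 = 0)
-A = -1*0 = 0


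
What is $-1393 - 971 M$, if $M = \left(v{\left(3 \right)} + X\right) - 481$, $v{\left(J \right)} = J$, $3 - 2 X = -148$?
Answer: $\frac{778869}{2} \approx 3.8943 \cdot 10^{5}$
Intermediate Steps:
$X = \frac{151}{2}$ ($X = \frac{3}{2} - -74 = \frac{3}{2} + 74 = \frac{151}{2} \approx 75.5$)
$M = - \frac{805}{2}$ ($M = \left(3 + \frac{151}{2}\right) - 481 = \frac{157}{2} - 481 = - \frac{805}{2} \approx -402.5$)
$-1393 - 971 M = -1393 - - \frac{781655}{2} = -1393 + \frac{781655}{2} = \frac{778869}{2}$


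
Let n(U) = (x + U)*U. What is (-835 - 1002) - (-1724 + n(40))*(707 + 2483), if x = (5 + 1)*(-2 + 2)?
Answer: 393723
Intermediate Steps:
x = 0 (x = 6*0 = 0)
n(U) = U**2 (n(U) = (0 + U)*U = U*U = U**2)
(-835 - 1002) - (-1724 + n(40))*(707 + 2483) = (-835 - 1002) - (-1724 + 40**2)*(707 + 2483) = -1837 - (-1724 + 1600)*3190 = -1837 - (-124)*3190 = -1837 - 1*(-395560) = -1837 + 395560 = 393723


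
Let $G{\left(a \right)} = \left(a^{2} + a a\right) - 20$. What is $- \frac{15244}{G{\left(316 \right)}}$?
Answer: $- \frac{3811}{49923} \approx -0.076338$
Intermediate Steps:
$G{\left(a \right)} = -20 + 2 a^{2}$ ($G{\left(a \right)} = \left(a^{2} + a^{2}\right) - 20 = 2 a^{2} - 20 = -20 + 2 a^{2}$)
$- \frac{15244}{G{\left(316 \right)}} = - \frac{15244}{-20 + 2 \cdot 316^{2}} = - \frac{15244}{-20 + 2 \cdot 99856} = - \frac{15244}{-20 + 199712} = - \frac{15244}{199692} = \left(-15244\right) \frac{1}{199692} = - \frac{3811}{49923}$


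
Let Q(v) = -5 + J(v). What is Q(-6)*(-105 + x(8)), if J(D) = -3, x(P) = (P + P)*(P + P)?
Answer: -1208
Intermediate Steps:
x(P) = 4*P**2 (x(P) = (2*P)*(2*P) = 4*P**2)
Q(v) = -8 (Q(v) = -5 - 3 = -8)
Q(-6)*(-105 + x(8)) = -8*(-105 + 4*8**2) = -8*(-105 + 4*64) = -8*(-105 + 256) = -8*151 = -1208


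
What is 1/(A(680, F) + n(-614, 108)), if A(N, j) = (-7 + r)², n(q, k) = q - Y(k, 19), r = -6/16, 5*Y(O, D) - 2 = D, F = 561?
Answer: -320/180419 ≈ -0.0017736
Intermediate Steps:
Y(O, D) = ⅖ + D/5
r = -3/8 (r = -6*1/16 = -3/8 ≈ -0.37500)
n(q, k) = -21/5 + q (n(q, k) = q - (⅖ + (⅕)*19) = q - (⅖ + 19/5) = q - 1*21/5 = q - 21/5 = -21/5 + q)
A(N, j) = 3481/64 (A(N, j) = (-7 - 3/8)² = (-59/8)² = 3481/64)
1/(A(680, F) + n(-614, 108)) = 1/(3481/64 + (-21/5 - 614)) = 1/(3481/64 - 3091/5) = 1/(-180419/320) = -320/180419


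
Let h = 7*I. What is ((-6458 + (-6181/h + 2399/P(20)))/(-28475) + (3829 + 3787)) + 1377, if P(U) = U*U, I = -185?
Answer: 3790015408997/421430000 ≈ 8993.2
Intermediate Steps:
P(U) = U**2
h = -1295 (h = 7*(-185) = -1295)
((-6458 + (-6181/h + 2399/P(20)))/(-28475) + (3829 + 3787)) + 1377 = ((-6458 + (-6181/(-1295) + 2399/(20**2)))/(-28475) + (3829 + 3787)) + 1377 = ((-6458 + (-6181*(-1/1295) + 2399/400))*(-1/28475) + 7616) + 1377 = ((-6458 + (883/185 + 2399*(1/400)))*(-1/28475) + 7616) + 1377 = ((-6458 + (883/185 + 2399/400))*(-1/28475) + 7616) + 1377 = ((-6458 + 159403/14800)*(-1/28475) + 7616) + 1377 = (-95418997/14800*(-1/28475) + 7616) + 1377 = (95418997/421430000 + 7616) + 1377 = 3209706298997/421430000 + 1377 = 3790015408997/421430000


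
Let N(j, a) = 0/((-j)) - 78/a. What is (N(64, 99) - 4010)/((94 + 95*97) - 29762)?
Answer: 132356/674949 ≈ 0.19610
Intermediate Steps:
N(j, a) = -78/a (N(j, a) = 0*(-1/j) - 78/a = 0 - 78/a = -78/a)
(N(64, 99) - 4010)/((94 + 95*97) - 29762) = (-78/99 - 4010)/((94 + 95*97) - 29762) = (-78*1/99 - 4010)/((94 + 9215) - 29762) = (-26/33 - 4010)/(9309 - 29762) = -132356/33/(-20453) = -132356/33*(-1/20453) = 132356/674949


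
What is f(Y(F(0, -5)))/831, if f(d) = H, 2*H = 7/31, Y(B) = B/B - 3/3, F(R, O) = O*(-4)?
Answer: 7/51522 ≈ 0.00013586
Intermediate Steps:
F(R, O) = -4*O
Y(B) = 0 (Y(B) = 1 - 3*⅓ = 1 - 1 = 0)
H = 7/62 (H = (7/31)/2 = (7*(1/31))/2 = (½)*(7/31) = 7/62 ≈ 0.11290)
f(d) = 7/62
f(Y(F(0, -5)))/831 = (7/62)/831 = (7/62)*(1/831) = 7/51522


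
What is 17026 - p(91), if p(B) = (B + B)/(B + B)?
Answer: 17025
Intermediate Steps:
p(B) = 1 (p(B) = (2*B)/((2*B)) = (2*B)*(1/(2*B)) = 1)
17026 - p(91) = 17026 - 1*1 = 17026 - 1 = 17025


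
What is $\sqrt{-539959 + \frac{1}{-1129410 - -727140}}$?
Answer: $\frac{i \sqrt{87376787899133370}}{402270} \approx 734.82 i$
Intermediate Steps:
$\sqrt{-539959 + \frac{1}{-1129410 - -727140}} = \sqrt{-539959 + \frac{1}{-1129410 + 727140}} = \sqrt{-539959 + \frac{1}{-402270}} = \sqrt{-539959 - \frac{1}{402270}} = \sqrt{- \frac{217209306931}{402270}} = \frac{i \sqrt{87376787899133370}}{402270}$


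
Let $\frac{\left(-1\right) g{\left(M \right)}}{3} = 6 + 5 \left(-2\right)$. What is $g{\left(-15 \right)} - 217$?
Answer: $-205$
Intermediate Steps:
$g{\left(M \right)} = 12$ ($g{\left(M \right)} = - 3 \left(6 + 5 \left(-2\right)\right) = - 3 \left(6 - 10\right) = \left(-3\right) \left(-4\right) = 12$)
$g{\left(-15 \right)} - 217 = 12 - 217 = -205$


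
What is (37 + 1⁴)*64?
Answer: 2432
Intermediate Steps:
(37 + 1⁴)*64 = (37 + 1)*64 = 38*64 = 2432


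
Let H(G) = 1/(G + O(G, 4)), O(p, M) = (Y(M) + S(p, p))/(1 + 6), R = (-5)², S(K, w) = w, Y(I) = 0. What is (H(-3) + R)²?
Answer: 351649/576 ≈ 610.50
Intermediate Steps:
R = 25
O(p, M) = p/7 (O(p, M) = (0 + p)/(1 + 6) = p/7)
H(G) = 7/(8*G) (H(G) = 1/(G + G/7) = 1/(8*G/7) = 7/(8*G))
(H(-3) + R)² = ((7/8)/(-3) + 25)² = ((7/8)*(-⅓) + 25)² = (-7/24 + 25)² = (593/24)² = 351649/576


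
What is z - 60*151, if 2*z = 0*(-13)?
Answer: -9060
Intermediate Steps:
z = 0 (z = (0*(-13))/2 = (1/2)*0 = 0)
z - 60*151 = 0 - 60*151 = 0 - 9060 = -9060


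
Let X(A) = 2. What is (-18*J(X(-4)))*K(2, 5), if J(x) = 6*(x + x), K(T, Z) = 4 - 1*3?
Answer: -432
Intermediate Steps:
K(T, Z) = 1 (K(T, Z) = 4 - 3 = 1)
J(x) = 12*x (J(x) = 6*(2*x) = 12*x)
(-18*J(X(-4)))*K(2, 5) = -216*2*1 = -18*24*1 = -432*1 = -432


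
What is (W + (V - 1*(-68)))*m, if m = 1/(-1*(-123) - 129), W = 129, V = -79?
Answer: -59/3 ≈ -19.667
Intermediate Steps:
m = -⅙ (m = 1/(123 - 129) = 1/(-6) = -⅙ ≈ -0.16667)
(W + (V - 1*(-68)))*m = (129 + (-79 - 1*(-68)))*(-⅙) = (129 + (-79 + 68))*(-⅙) = (129 - 11)*(-⅙) = 118*(-⅙) = -59/3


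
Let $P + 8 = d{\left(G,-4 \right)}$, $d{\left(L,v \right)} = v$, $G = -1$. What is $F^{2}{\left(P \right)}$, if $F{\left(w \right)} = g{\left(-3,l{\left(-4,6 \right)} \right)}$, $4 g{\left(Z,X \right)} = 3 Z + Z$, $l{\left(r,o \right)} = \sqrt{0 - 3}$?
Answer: $9$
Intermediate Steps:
$P = -12$ ($P = -8 - 4 = -12$)
$l{\left(r,o \right)} = i \sqrt{3}$ ($l{\left(r,o \right)} = \sqrt{-3} = i \sqrt{3}$)
$g{\left(Z,X \right)} = Z$ ($g{\left(Z,X \right)} = \frac{3 Z + Z}{4} = \frac{4 Z}{4} = Z$)
$F{\left(w \right)} = -3$
$F^{2}{\left(P \right)} = \left(-3\right)^{2} = 9$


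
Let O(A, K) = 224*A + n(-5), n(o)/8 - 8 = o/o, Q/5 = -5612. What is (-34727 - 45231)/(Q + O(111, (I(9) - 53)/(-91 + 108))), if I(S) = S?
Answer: 39979/1562 ≈ 25.595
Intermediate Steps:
Q = -28060 (Q = 5*(-5612) = -28060)
n(o) = 72 (n(o) = 64 + 8*(o/o) = 64 + 8*1 = 64 + 8 = 72)
O(A, K) = 72 + 224*A (O(A, K) = 224*A + 72 = 72 + 224*A)
(-34727 - 45231)/(Q + O(111, (I(9) - 53)/(-91 + 108))) = (-34727 - 45231)/(-28060 + (72 + 224*111)) = -79958/(-28060 + (72 + 24864)) = -79958/(-28060 + 24936) = -79958/(-3124) = -79958*(-1/3124) = 39979/1562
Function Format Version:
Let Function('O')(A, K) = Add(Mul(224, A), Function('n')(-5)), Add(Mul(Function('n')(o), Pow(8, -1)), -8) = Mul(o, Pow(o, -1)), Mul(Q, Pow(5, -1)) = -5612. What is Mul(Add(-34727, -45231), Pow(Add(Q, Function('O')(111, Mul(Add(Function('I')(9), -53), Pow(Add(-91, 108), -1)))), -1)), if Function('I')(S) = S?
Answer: Rational(39979, 1562) ≈ 25.595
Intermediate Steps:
Q = -28060 (Q = Mul(5, -5612) = -28060)
Function('n')(o) = 72 (Function('n')(o) = Add(64, Mul(8, Mul(o, Pow(o, -1)))) = Add(64, Mul(8, 1)) = Add(64, 8) = 72)
Function('O')(A, K) = Add(72, Mul(224, A)) (Function('O')(A, K) = Add(Mul(224, A), 72) = Add(72, Mul(224, A)))
Mul(Add(-34727, -45231), Pow(Add(Q, Function('O')(111, Mul(Add(Function('I')(9), -53), Pow(Add(-91, 108), -1)))), -1)) = Mul(Add(-34727, -45231), Pow(Add(-28060, Add(72, Mul(224, 111))), -1)) = Mul(-79958, Pow(Add(-28060, Add(72, 24864)), -1)) = Mul(-79958, Pow(Add(-28060, 24936), -1)) = Mul(-79958, Pow(-3124, -1)) = Mul(-79958, Rational(-1, 3124)) = Rational(39979, 1562)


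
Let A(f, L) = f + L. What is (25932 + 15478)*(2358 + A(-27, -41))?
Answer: 94828900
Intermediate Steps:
A(f, L) = L + f
(25932 + 15478)*(2358 + A(-27, -41)) = (25932 + 15478)*(2358 + (-41 - 27)) = 41410*(2358 - 68) = 41410*2290 = 94828900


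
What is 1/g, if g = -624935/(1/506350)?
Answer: -1/316435837250 ≈ -3.1602e-12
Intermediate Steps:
g = -316435837250 (g = -624935/1/506350 = -624935*506350 = -316435837250)
1/g = 1/(-316435837250) = -1/316435837250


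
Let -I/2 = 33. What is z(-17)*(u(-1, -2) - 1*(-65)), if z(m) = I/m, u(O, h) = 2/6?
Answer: 4312/17 ≈ 253.65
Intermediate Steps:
I = -66 (I = -2*33 = -66)
u(O, h) = ⅓ (u(O, h) = 2*(⅙) = ⅓)
z(m) = -66/m
z(-17)*(u(-1, -2) - 1*(-65)) = (-66/(-17))*(⅓ - 1*(-65)) = (-66*(-1/17))*(⅓ + 65) = (66/17)*(196/3) = 4312/17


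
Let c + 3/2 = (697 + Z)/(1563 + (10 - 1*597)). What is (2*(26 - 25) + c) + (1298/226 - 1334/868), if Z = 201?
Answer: 67329033/11966248 ≈ 5.6266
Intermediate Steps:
c = -283/488 (c = -3/2 + (697 + 201)/(1563 + (10 - 1*597)) = -3/2 + 898/(1563 + (10 - 597)) = -3/2 + 898/(1563 - 587) = -3/2 + 898/976 = -3/2 + 898*(1/976) = -3/2 + 449/488 = -283/488 ≈ -0.57992)
(2*(26 - 25) + c) + (1298/226 - 1334/868) = (2*(26 - 25) - 283/488) + (1298/226 - 1334/868) = (2*1 - 283/488) + (1298*(1/226) - 1334*1/868) = (2 - 283/488) + (649/113 - 667/434) = 693/488 + 206295/49042 = 67329033/11966248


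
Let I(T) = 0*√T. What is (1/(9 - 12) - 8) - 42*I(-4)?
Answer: -25/3 ≈ -8.3333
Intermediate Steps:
I(T) = 0
(1/(9 - 12) - 8) - 42*I(-4) = (1/(9 - 12) - 8) - 42*0 = (1/(-3) - 8) + 0 = (-⅓ - 8) + 0 = -25/3 + 0 = -25/3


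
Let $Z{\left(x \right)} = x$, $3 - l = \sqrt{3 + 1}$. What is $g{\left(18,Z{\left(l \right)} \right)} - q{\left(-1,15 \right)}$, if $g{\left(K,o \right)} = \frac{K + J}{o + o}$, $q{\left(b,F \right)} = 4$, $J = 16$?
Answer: $13$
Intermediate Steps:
$l = 1$ ($l = 3 - \sqrt{3 + 1} = 3 - \sqrt{4} = 3 - 2 = 1$)
$g{\left(K,o \right)} = \frac{16 + K}{2 o}$ ($g{\left(K,o \right)} = \frac{K + 16}{o + o} = \frac{16 + K}{2 o}$)
$g{\left(18,Z{\left(l \right)} \right)} - q{\left(-1,15 \right)} = \frac{16 + 18}{2 \cdot 1} - 4 = \frac{1}{2} \cdot 1 \cdot 34 - 4 = 17 - 4 = 13$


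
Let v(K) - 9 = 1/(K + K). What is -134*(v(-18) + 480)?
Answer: -1179401/18 ≈ -65522.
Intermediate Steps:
v(K) = 9 + 1/(2*K) (v(K) = 9 + 1/(K + K) = 9 + 1/(2*K))
-134*(v(-18) + 480) = -134*((9 + (½)/(-18)) + 480) = -134*((9 + (½)*(-1/18)) + 480) = -134*((9 - 1/36) + 480) = -134*(323/36 + 480) = -134*17603/36 = -1179401/18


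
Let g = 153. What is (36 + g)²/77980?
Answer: 5103/11140 ≈ 0.45808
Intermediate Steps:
(36 + g)²/77980 = (36 + 153)²/77980 = 189²*(1/77980) = 35721*(1/77980) = 5103/11140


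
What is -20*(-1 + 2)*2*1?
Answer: -40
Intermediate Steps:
-20*(-1 + 2)*2*1 = -20*2*1 = -40*1 = -40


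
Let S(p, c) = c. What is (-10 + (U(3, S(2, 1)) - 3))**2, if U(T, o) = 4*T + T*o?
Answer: 4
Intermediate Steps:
(-10 + (U(3, S(2, 1)) - 3))**2 = (-10 + (3*(4 + 1) - 3))**2 = (-10 + (3*5 - 3))**2 = (-10 + (15 - 3))**2 = (-10 + 12)**2 = 2**2 = 4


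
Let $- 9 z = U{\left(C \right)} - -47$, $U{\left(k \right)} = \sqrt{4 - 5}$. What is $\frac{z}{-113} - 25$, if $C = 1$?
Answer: $- \frac{25378}{1017} + \frac{i}{1017} \approx -24.954 + 0.00098328 i$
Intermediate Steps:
$U{\left(k \right)} = i$ ($U{\left(k \right)} = \sqrt{-1} = i$)
$z = - \frac{47}{9} - \frac{i}{9}$ ($z = - \frac{i - -47}{9} = - \frac{i + 47}{9} = - \frac{47 + i}{9} = - \frac{47}{9} - \frac{i}{9} \approx -5.2222 - 0.11111 i$)
$\frac{z}{-113} - 25 = \frac{- \frac{47}{9} - \frac{i}{9}}{-113} - 25 = - \frac{- \frac{47}{9} - \frac{i}{9}}{113} - 25 = \left(\frac{47}{1017} + \frac{i}{1017}\right) - 25 = - \frac{25378}{1017} + \frac{i}{1017}$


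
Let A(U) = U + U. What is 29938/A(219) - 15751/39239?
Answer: 583919122/8593341 ≈ 67.950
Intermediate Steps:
A(U) = 2*U
29938/A(219) - 15751/39239 = 29938/((2*219)) - 15751/39239 = 29938/438 - 15751*1/39239 = 29938*(1/438) - 15751/39239 = 14969/219 - 15751/39239 = 583919122/8593341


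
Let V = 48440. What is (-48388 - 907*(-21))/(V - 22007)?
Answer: -29341/26433 ≈ -1.1100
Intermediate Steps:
(-48388 - 907*(-21))/(V - 22007) = (-48388 - 907*(-21))/(48440 - 22007) = (-48388 + 19047)/26433 = -29341*1/26433 = -29341/26433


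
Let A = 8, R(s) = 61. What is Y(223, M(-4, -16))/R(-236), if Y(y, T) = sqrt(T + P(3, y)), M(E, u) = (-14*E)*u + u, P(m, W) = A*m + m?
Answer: I*sqrt(885)/61 ≈ 0.48769*I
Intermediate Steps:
P(m, W) = 9*m (P(m, W) = 8*m + m = 9*m)
M(E, u) = u - 14*E*u (M(E, u) = -14*E*u + u = u - 14*E*u)
Y(y, T) = sqrt(27 + T) (Y(y, T) = sqrt(T + 9*3) = sqrt(T + 27) = sqrt(27 + T))
Y(223, M(-4, -16))/R(-236) = sqrt(27 - 16*(1 - 14*(-4)))/61 = sqrt(27 - 16*(1 + 56))*(1/61) = sqrt(27 - 16*57)*(1/61) = sqrt(27 - 912)*(1/61) = sqrt(-885)*(1/61) = (I*sqrt(885))*(1/61) = I*sqrt(885)/61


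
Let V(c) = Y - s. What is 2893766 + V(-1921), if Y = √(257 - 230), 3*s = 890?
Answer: 8680408/3 + 3*√3 ≈ 2.8935e+6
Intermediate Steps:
s = 890/3 (s = (⅓)*890 = 890/3 ≈ 296.67)
Y = 3*√3 (Y = √27 = 3*√3 ≈ 5.1962)
V(c) = -890/3 + 3*√3 (V(c) = 3*√3 - 1*890/3 = 3*√3 - 890/3 = -890/3 + 3*√3)
2893766 + V(-1921) = 2893766 + (-890/3 + 3*√3) = 8680408/3 + 3*√3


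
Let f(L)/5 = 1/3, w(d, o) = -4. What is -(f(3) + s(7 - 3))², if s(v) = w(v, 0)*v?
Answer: -1849/9 ≈ -205.44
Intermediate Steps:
f(L) = 5/3
s(v) = -4*v
-(f(3) + s(7 - 3))² = -(5/3 - 4*(7 - 3))² = -(5/3 - 4*4)² = -(5/3 - 16)² = -(-43/3)² = -1*1849/9 = -1849/9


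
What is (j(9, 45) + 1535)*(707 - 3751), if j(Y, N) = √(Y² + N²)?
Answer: -4672540 - 27396*√26 ≈ -4.8122e+6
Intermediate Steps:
j(Y, N) = √(N² + Y²)
(j(9, 45) + 1535)*(707 - 3751) = (√(45² + 9²) + 1535)*(707 - 3751) = (√(2025 + 81) + 1535)*(-3044) = (√2106 + 1535)*(-3044) = (9*√26 + 1535)*(-3044) = (1535 + 9*√26)*(-3044) = -4672540 - 27396*√26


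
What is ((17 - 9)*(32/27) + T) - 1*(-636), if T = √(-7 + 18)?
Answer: 17428/27 + √11 ≈ 648.80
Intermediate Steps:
T = √11 ≈ 3.3166
((17 - 9)*(32/27) + T) - 1*(-636) = ((17 - 9)*(32/27) + √11) - 1*(-636) = (8*(32*(1/27)) + √11) + 636 = (8*(32/27) + √11) + 636 = (256/27 + √11) + 636 = 17428/27 + √11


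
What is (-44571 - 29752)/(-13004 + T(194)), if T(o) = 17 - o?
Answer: 74323/13181 ≈ 5.6386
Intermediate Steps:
(-44571 - 29752)/(-13004 + T(194)) = (-44571 - 29752)/(-13004 + (17 - 1*194)) = -74323/(-13004 + (17 - 194)) = -74323/(-13004 - 177) = -74323/(-13181) = -74323*(-1/13181) = 74323/13181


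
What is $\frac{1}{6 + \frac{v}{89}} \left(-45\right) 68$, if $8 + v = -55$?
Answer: $- \frac{90780}{157} \approx -578.22$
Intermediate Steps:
$v = -63$ ($v = -8 - 55 = -63$)
$\frac{1}{6 + \frac{v}{89}} \left(-45\right) 68 = \frac{1}{6 - \frac{63}{89}} \left(-45\right) 68 = \frac{1}{\frac{471}{89}} \left(-45\right) 68 = \frac{89}{471} \left(-45\right) 68 = \left(- \frac{1335}{157}\right) 68 = - \frac{90780}{157}$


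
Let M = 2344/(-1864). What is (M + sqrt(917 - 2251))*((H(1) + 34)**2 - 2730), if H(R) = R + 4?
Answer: 354237/233 - 1209*I*sqrt(1334) ≈ 1520.3 - 44158.0*I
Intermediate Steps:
M = -293/233 (M = 2344*(-1/1864) = -293/233 ≈ -1.2575)
H(R) = 4 + R
(M + sqrt(917 - 2251))*((H(1) + 34)**2 - 2730) = (-293/233 + sqrt(917 - 2251))*(((4 + 1) + 34)**2 - 2730) = (-293/233 + sqrt(-1334))*((5 + 34)**2 - 2730) = (-293/233 + I*sqrt(1334))*(39**2 - 2730) = (-293/233 + I*sqrt(1334))*(1521 - 2730) = (-293/233 + I*sqrt(1334))*(-1209) = 354237/233 - 1209*I*sqrt(1334)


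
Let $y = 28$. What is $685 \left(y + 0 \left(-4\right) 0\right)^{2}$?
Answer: $537040$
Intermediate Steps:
$685 \left(y + 0 \left(-4\right) 0\right)^{2} = 685 \left(28 + 0 \left(-4\right) 0\right)^{2} = 685 \left(28 + 0 \cdot 0\right)^{2} = 685 \left(28 + 0\right)^{2} = 685 \cdot 28^{2} = 685 \cdot 784 = 537040$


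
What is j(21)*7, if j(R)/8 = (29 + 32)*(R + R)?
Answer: 143472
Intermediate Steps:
j(R) = 976*R (j(R) = 8*((29 + 32)*(R + R)) = 8*(61*(2*R)) = 8*(122*R) = 976*R)
j(21)*7 = (976*21)*7 = 20496*7 = 143472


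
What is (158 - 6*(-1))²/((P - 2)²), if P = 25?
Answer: 26896/529 ≈ 50.843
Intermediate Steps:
(158 - 6*(-1))²/((P - 2)²) = (158 - 6*(-1))²/((25 - 2)²) = (158 + 6)²/(23²) = 164²/529 = 26896*(1/529) = 26896/529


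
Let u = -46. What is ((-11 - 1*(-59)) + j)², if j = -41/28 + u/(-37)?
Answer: 2450151001/1073296 ≈ 2282.8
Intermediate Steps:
j = -229/1036 (j = -41/28 - 46/(-37) = -41*1/28 - 46*(-1/37) = -41/28 + 46/37 = -229/1036 ≈ -0.22104)
((-11 - 1*(-59)) + j)² = ((-11 - 1*(-59)) - 229/1036)² = ((-11 + 59) - 229/1036)² = (48 - 229/1036)² = (49499/1036)² = 2450151001/1073296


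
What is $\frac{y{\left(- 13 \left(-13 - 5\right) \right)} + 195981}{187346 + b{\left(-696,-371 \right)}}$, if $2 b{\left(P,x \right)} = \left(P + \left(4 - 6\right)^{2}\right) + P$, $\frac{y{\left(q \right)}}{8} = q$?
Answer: $\frac{197853}{186652} \approx 1.06$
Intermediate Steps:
$y{\left(q \right)} = 8 q$
$b{\left(P,x \right)} = 2 + P$ ($b{\left(P,x \right)} = \frac{\left(P + \left(4 - 6\right)^{2}\right) + P}{2} = \frac{\left(P + \left(-2\right)^{2}\right) + P}{2} = \frac{\left(P + 4\right) + P}{2} = \frac{\left(4 + P\right) + P}{2} = \frac{4 + 2 P}{2} = 2 + P$)
$\frac{y{\left(- 13 \left(-13 - 5\right) \right)} + 195981}{187346 + b{\left(-696,-371 \right)}} = \frac{8 \left(- 13 \left(-13 - 5\right)\right) + 195981}{187346 + \left(2 - 696\right)} = \frac{8 \left(\left(-13\right) \left(-18\right)\right) + 195981}{187346 - 694} = \frac{8 \cdot 234 + 195981}{186652} = \left(1872 + 195981\right) \frac{1}{186652} = 197853 \cdot \frac{1}{186652} = \frac{197853}{186652}$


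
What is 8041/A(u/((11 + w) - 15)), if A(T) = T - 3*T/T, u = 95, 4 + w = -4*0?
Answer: -3784/7 ≈ -540.57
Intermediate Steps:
w = -4 (w = -4 - 4*0 = -4 + 0 = -4)
A(T) = -3 + T (A(T) = T - 3*1 = T - 3 = -3 + T)
8041/A(u/((11 + w) - 15)) = 8041/(-3 + 95/((11 - 4) - 15)) = 8041/(-3 + 95/(7 - 15)) = 8041/(-3 + 95/(-8)) = 8041/(-3 + 95*(-1/8)) = 8041/(-3 - 95/8) = 8041/(-119/8) = 8041*(-8/119) = -3784/7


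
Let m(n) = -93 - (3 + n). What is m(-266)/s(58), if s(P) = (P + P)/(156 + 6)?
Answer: 6885/29 ≈ 237.41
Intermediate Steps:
s(P) = P/81 (s(P) = (2*P)/162 = (2*P)*(1/162) = P/81)
m(n) = -96 - n (m(n) = -93 + (-3 - n) = -96 - n)
m(-266)/s(58) = (-96 - 1*(-266))/(((1/81)*58)) = (-96 + 266)/(58/81) = 170*(81/58) = 6885/29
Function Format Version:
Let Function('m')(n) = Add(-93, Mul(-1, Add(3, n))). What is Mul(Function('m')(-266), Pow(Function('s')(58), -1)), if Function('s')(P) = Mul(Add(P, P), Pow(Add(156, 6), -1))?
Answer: Rational(6885, 29) ≈ 237.41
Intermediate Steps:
Function('s')(P) = Mul(Rational(1, 81), P) (Function('s')(P) = Mul(Mul(2, P), Pow(162, -1)) = Mul(Mul(2, P), Rational(1, 162)) = Mul(Rational(1, 81), P))
Function('m')(n) = Add(-96, Mul(-1, n)) (Function('m')(n) = Add(-93, Add(-3, Mul(-1, n))) = Add(-96, Mul(-1, n)))
Mul(Function('m')(-266), Pow(Function('s')(58), -1)) = Mul(Add(-96, Mul(-1, -266)), Pow(Mul(Rational(1, 81), 58), -1)) = Mul(Add(-96, 266), Pow(Rational(58, 81), -1)) = Mul(170, Rational(81, 58)) = Rational(6885, 29)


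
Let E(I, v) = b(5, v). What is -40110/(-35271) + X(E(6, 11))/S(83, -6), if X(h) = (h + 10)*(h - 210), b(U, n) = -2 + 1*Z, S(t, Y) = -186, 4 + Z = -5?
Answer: -37159/728934 ≈ -0.050977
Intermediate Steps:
Z = -9 (Z = -4 - 5 = -9)
b(U, n) = -11 (b(U, n) = -2 + 1*(-9) = -2 - 9 = -11)
E(I, v) = -11
X(h) = (-210 + h)*(10 + h) (X(h) = (10 + h)*(-210 + h) = (-210 + h)*(10 + h))
-40110/(-35271) + X(E(6, 11))/S(83, -6) = -40110/(-35271) + (-2100 + (-11)² - 200*(-11))/(-186) = -40110*(-1/35271) + (-2100 + 121 + 2200)*(-1/186) = 13370/11757 + 221*(-1/186) = 13370/11757 - 221/186 = -37159/728934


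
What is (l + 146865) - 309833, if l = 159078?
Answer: -3890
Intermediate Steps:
(l + 146865) - 309833 = (159078 + 146865) - 309833 = 305943 - 309833 = -3890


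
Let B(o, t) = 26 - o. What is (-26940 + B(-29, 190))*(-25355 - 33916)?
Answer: 1593500835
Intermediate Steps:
(-26940 + B(-29, 190))*(-25355 - 33916) = (-26940 + (26 - 1*(-29)))*(-25355 - 33916) = (-26940 + (26 + 29))*(-59271) = (-26940 + 55)*(-59271) = -26885*(-59271) = 1593500835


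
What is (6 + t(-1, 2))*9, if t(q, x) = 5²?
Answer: 279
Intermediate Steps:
t(q, x) = 25
(6 + t(-1, 2))*9 = (6 + 25)*9 = 31*9 = 279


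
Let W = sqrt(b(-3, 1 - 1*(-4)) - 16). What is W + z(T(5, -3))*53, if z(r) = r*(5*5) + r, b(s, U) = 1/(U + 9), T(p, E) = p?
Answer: 6890 + I*sqrt(3122)/14 ≈ 6890.0 + 3.9911*I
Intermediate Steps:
b(s, U) = 1/(9 + U)
z(r) = 26*r (z(r) = r*25 + r = 25*r + r = 26*r)
W = I*sqrt(3122)/14 (W = sqrt(1/(9 + (1 - 1*(-4))) - 16) = sqrt(1/(9 + (1 + 4)) - 16) = sqrt(1/(9 + 5) - 16) = sqrt(1/14 - 16) = sqrt(-223/14) = I*sqrt(3122)/14 ≈ 3.9911*I)
W + z(T(5, -3))*53 = I*sqrt(3122)/14 + (26*5)*53 = I*sqrt(3122)/14 + 130*53 = I*sqrt(3122)/14 + 6890 = 6890 + I*sqrt(3122)/14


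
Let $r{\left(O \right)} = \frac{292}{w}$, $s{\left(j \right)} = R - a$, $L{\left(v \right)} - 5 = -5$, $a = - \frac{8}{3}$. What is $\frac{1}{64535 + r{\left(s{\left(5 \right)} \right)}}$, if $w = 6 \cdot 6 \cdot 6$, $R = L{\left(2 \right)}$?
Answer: $\frac{54}{3484963} \approx 1.5495 \cdot 10^{-5}$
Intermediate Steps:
$a = - \frac{8}{3}$ ($a = \left(-8\right) \frac{1}{3} = - \frac{8}{3} \approx -2.6667$)
$L{\left(v \right)} = 0$ ($L{\left(v \right)} = 5 - 5 = 0$)
$R = 0$
$w = 216$ ($w = 36 \cdot 6 = 216$)
$s{\left(j \right)} = \frac{8}{3}$ ($s{\left(j \right)} = 0 - - \frac{8}{3} = 0 + \frac{8}{3} = \frac{8}{3}$)
$r{\left(O \right)} = \frac{73}{54}$ ($r{\left(O \right)} = \frac{292}{216} = 292 \cdot \frac{1}{216} = \frac{73}{54}$)
$\frac{1}{64535 + r{\left(s{\left(5 \right)} \right)}} = \frac{1}{64535 + \frac{73}{54}} = \frac{1}{\frac{3484963}{54}} = \frac{54}{3484963}$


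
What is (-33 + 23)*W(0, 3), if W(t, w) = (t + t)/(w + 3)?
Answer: 0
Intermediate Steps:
W(t, w) = 2*t/(3 + w) (W(t, w) = (2*t)/(3 + w) = 2*t/(3 + w))
(-33 + 23)*W(0, 3) = (-33 + 23)*(2*0/(3 + 3)) = -20*0/6 = -10*0 = 0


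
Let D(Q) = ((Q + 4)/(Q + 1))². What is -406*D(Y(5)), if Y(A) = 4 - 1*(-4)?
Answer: -6496/9 ≈ -721.78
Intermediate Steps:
Y(A) = 8 (Y(A) = 4 + 4 = 8)
D(Q) = (4 + Q)²/(1 + Q)² (D(Q) = ((4 + Q)/(1 + Q))² = (4 + Q)²/(1 + Q)²)
-406*D(Y(5)) = -406*(4 + 8)²/(1 + 8)² = -406*12²/9² = -406*144/81 = -406*16/9 = -6496/9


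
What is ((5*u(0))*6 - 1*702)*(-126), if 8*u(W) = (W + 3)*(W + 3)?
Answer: 168399/2 ≈ 84200.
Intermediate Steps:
u(W) = (3 + W)²/8 (u(W) = ((W + 3)*(W + 3))/8 = ((3 + W)*(3 + W))/8 = (3 + W)²/8)
((5*u(0))*6 - 1*702)*(-126) = ((5*((3 + 0)²/8))*6 - 1*702)*(-126) = ((5*((⅛)*3²))*6 - 702)*(-126) = ((5*((⅛)*9))*6 - 702)*(-126) = ((5*(9/8))*6 - 702)*(-126) = ((45/8)*6 - 702)*(-126) = (135/4 - 702)*(-126) = -2673/4*(-126) = 168399/2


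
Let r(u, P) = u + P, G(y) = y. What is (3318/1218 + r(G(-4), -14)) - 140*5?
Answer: -20743/29 ≈ -715.28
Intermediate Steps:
r(u, P) = P + u
(3318/1218 + r(G(-4), -14)) - 140*5 = (3318/1218 + (-14 - 4)) - 140*5 = (3318*(1/1218) - 18) - 700 = (79/29 - 18) - 700 = -443/29 - 700 = -20743/29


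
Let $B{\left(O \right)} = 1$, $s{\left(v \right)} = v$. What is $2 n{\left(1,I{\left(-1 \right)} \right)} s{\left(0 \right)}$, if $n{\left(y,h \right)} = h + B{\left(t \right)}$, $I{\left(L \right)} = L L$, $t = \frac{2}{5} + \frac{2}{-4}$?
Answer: $0$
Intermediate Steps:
$t = - \frac{1}{10}$ ($t = 2 \cdot \frac{1}{5} + 2 \left(- \frac{1}{4}\right) = \frac{2}{5} - \frac{1}{2} = - \frac{1}{10} \approx -0.1$)
$I{\left(L \right)} = L^{2}$
$n{\left(y,h \right)} = 1 + h$ ($n{\left(y,h \right)} = h + 1 = 1 + h$)
$2 n{\left(1,I{\left(-1 \right)} \right)} s{\left(0 \right)} = 2 \left(1 + \left(-1\right)^{2}\right) 0 = 2 \left(1 + 1\right) 0 = 2 \cdot 2 \cdot 0 = 4 \cdot 0 = 0$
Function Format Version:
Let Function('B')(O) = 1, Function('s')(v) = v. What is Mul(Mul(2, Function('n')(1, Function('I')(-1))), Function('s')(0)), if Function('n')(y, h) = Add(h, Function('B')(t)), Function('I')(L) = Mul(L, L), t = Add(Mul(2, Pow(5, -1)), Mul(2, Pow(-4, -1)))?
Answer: 0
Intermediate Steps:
t = Rational(-1, 10) (t = Add(Mul(2, Rational(1, 5)), Mul(2, Rational(-1, 4))) = Add(Rational(2, 5), Rational(-1, 2)) = Rational(-1, 10) ≈ -0.10000)
Function('I')(L) = Pow(L, 2)
Function('n')(y, h) = Add(1, h) (Function('n')(y, h) = Add(h, 1) = Add(1, h))
Mul(Mul(2, Function('n')(1, Function('I')(-1))), Function('s')(0)) = Mul(Mul(2, Add(1, Pow(-1, 2))), 0) = Mul(Mul(2, Add(1, 1)), 0) = Mul(Mul(2, 2), 0) = Mul(4, 0) = 0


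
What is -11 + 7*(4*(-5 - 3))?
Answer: -235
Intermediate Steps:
-11 + 7*(4*(-5 - 3)) = -11 + 7*(4*(-8)) = -11 + 7*(-32) = -11 - 224 = -235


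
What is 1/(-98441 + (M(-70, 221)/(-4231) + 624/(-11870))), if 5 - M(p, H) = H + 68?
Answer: -25110985/2471950108917 ≈ -1.0158e-5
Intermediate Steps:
M(p, H) = -63 - H (M(p, H) = 5 - (H + 68) = 5 - (68 + H) = 5 + (-68 - H) = -63 - H)
1/(-98441 + (M(-70, 221)/(-4231) + 624/(-11870))) = 1/(-98441 + ((-63 - 1*221)/(-4231) + 624/(-11870))) = 1/(-98441 + ((-63 - 221)*(-1/4231) + 624*(-1/11870))) = 1/(-98441 + (-284*(-1/4231) - 312/5935)) = 1/(-98441 + (284/4231 - 312/5935)) = 1/(-98441 + 365468/25110985) = 1/(-2471950108917/25110985) = -25110985/2471950108917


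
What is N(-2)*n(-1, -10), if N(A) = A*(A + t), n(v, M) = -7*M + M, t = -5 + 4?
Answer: 360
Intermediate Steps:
t = -1
n(v, M) = -6*M
N(A) = A*(-1 + A) (N(A) = A*(A - 1) = A*(-1 + A))
N(-2)*n(-1, -10) = (-2*(-1 - 2))*(-6*(-10)) = -2*(-3)*60 = 6*60 = 360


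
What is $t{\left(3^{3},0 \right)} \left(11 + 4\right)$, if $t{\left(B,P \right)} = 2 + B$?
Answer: $435$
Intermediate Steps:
$t{\left(3^{3},0 \right)} \left(11 + 4\right) = \left(2 + 3^{3}\right) \left(11 + 4\right) = \left(2 + 27\right) 15 = 29 \cdot 15 = 435$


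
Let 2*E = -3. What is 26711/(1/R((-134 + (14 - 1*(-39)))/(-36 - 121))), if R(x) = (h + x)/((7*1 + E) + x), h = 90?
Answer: 759180042/1889 ≈ 4.0190e+5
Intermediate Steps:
E = -3/2 (E = (½)*(-3) = -3/2 ≈ -1.5000)
R(x) = (90 + x)/(11/2 + x) (R(x) = (90 + x)/((7*1 - 3/2) + x) = (90 + x)/((7 - 3/2) + x) = (90 + x)/(11/2 + x))
26711/(1/R((-134 + (14 - 1*(-39)))/(-36 - 121))) = 26711/(1/(2*(90 + (-134 + (14 - 1*(-39)))/(-36 - 121))/(11 + 2*((-134 + (14 - 1*(-39)))/(-36 - 121))))) = 26711/(1/(2*(90 + (-134 + (14 + 39))/(-157))/(11 + 2*((-134 + (14 + 39))/(-157))))) = 26711/(1/(2*(90 + (-134 + 53)*(-1/157))/(11 + 2*((-134 + 53)*(-1/157))))) = 26711/(1/(2*(90 - 81*(-1/157))/(11 + 2*(-81*(-1/157))))) = 26711/(1/(2*(90 + 81/157)/(11 + 2*(81/157)))) = 26711/(1/(2*(14211/157)/(11 + 162/157))) = 26711/(1/(2*(14211/157)/(1889/157))) = 26711/(1/(2*(157/1889)*(14211/157))) = 26711/(1/(28422/1889)) = 26711/(1889/28422) = 26711*(28422/1889) = 759180042/1889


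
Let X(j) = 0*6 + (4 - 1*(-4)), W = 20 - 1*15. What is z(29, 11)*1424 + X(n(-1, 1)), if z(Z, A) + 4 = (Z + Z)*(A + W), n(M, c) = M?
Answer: 1315784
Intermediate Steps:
W = 5 (W = 20 - 15 = 5)
z(Z, A) = -4 + 2*Z*(5 + A) (z(Z, A) = -4 + (Z + Z)*(A + 5) = -4 + (2*Z)*(5 + A) = -4 + 2*Z*(5 + A))
X(j) = 8 (X(j) = 0 + (4 + 4) = 0 + 8 = 8)
z(29, 11)*1424 + X(n(-1, 1)) = (-4 + 10*29 + 2*11*29)*1424 + 8 = (-4 + 290 + 638)*1424 + 8 = 924*1424 + 8 = 1315776 + 8 = 1315784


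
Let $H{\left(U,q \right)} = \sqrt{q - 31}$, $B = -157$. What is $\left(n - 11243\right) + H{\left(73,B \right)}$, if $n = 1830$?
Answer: $-9413 + 2 i \sqrt{47} \approx -9413.0 + 13.711 i$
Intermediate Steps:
$H{\left(U,q \right)} = \sqrt{-31 + q}$
$\left(n - 11243\right) + H{\left(73,B \right)} = \left(1830 - 11243\right) + \sqrt{-31 - 157} = \left(1830 - 11243\right) + \sqrt{-188} = \left(1830 - 11243\right) + 2 i \sqrt{47} = -9413 + 2 i \sqrt{47}$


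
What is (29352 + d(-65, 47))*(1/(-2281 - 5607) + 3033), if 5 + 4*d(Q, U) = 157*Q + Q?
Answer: 2563082353299/31552 ≈ 8.1234e+7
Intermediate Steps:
d(Q, U) = -5/4 + 79*Q/2 (d(Q, U) = -5/4 + (157*Q + Q)/4 = -5/4 + (158*Q)/4 = -5/4 + 79*Q/2)
(29352 + d(-65, 47))*(1/(-2281 - 5607) + 3033) = (29352 + (-5/4 + (79/2)*(-65)))*(1/(-2281 - 5607) + 3033) = (29352 + (-5/4 - 5135/2))*(1/(-7888) + 3033) = (29352 - 10275/4)*(-1/7888 + 3033) = (107133/4)*(23924303/7888) = 2563082353299/31552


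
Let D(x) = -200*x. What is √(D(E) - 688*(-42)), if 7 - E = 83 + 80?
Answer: 8*√939 ≈ 245.14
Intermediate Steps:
E = -156 (E = 7 - (83 + 80) = 7 - 1*163 = 7 - 163 = -156)
√(D(E) - 688*(-42)) = √(-200*(-156) - 688*(-42)) = √(31200 + 28896) = √60096 = 8*√939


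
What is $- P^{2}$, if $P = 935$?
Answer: $-874225$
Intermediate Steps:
$- P^{2} = - 935^{2} = \left(-1\right) 874225 = -874225$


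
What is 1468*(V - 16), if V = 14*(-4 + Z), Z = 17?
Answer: 243688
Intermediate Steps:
V = 182 (V = 14*(-4 + 17) = 14*13 = 182)
1468*(V - 16) = 1468*(182 - 16) = 1468*166 = 243688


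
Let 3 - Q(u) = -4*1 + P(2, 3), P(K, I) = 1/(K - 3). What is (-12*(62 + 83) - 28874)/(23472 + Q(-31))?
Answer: -15307/11740 ≈ -1.3038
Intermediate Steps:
P(K, I) = 1/(-3 + K)
Q(u) = 8 (Q(u) = 3 - (-4*1 + 1/(-3 + 2)) = 3 - (-4 + 1/(-1)) = 3 - (-4 - 1) = 3 - 1*(-5) = 3 + 5 = 8)
(-12*(62 + 83) - 28874)/(23472 + Q(-31)) = (-12*(62 + 83) - 28874)/(23472 + 8) = (-12*145 - 28874)/23480 = (-1740 - 28874)*(1/23480) = -30614*1/23480 = -15307/11740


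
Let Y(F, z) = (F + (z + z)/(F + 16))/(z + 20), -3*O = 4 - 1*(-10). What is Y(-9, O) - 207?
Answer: -9553/46 ≈ -207.67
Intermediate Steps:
O = -14/3 (O = -(4 - 1*(-10))/3 = -(4 + 10)/3 = -⅓*14 = -14/3 ≈ -4.6667)
Y(F, z) = (F + 2*z/(16 + F))/(20 + z) (Y(F, z) = (F + (2*z)/(16 + F))/(20 + z) = (F + 2*z/(16 + F))/(20 + z))
Y(-9, O) - 207 = ((-9)² + 2*(-14/3) + 16*(-9))/(320 + 16*(-14/3) + 20*(-9) - 9*(-14/3)) - 207 = (81 - 28/3 - 144)/(320 - 224/3 - 180 + 42) - 207 = -217/3/(322/3) - 207 = (3/322)*(-217/3) - 207 = -31/46 - 207 = -9553/46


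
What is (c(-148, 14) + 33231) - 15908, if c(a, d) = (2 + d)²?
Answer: 17579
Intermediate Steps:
(c(-148, 14) + 33231) - 15908 = ((2 + 14)² + 33231) - 15908 = (16² + 33231) - 15908 = (256 + 33231) - 15908 = 33487 - 15908 = 17579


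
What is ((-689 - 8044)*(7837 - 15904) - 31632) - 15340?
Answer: 70402139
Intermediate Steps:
((-689 - 8044)*(7837 - 15904) - 31632) - 15340 = (-8733*(-8067) - 31632) - 15340 = (70449111 - 31632) - 15340 = 70417479 - 15340 = 70402139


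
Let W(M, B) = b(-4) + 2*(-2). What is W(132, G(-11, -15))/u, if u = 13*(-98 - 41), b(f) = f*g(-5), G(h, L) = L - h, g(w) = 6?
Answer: 28/1807 ≈ 0.015495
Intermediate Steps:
b(f) = 6*f (b(f) = f*6 = 6*f)
W(M, B) = -28 (W(M, B) = 6*(-4) + 2*(-2) = -24 - 4 = -28)
u = -1807 (u = 13*(-139) = -1807)
W(132, G(-11, -15))/u = -28/(-1807) = -28*(-1/1807) = 28/1807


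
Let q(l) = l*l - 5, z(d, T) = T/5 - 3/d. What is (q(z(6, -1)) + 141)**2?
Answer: 186295201/10000 ≈ 18630.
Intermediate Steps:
z(d, T) = -3/d + T/5 (z(d, T) = T*(1/5) - 3/d = T/5 - 3/d = -3/d + T/5)
q(l) = -5 + l**2 (q(l) = l**2 - 5 = -5 + l**2)
(q(z(6, -1)) + 141)**2 = ((-5 + (-3/6 + (1/5)*(-1))**2) + 141)**2 = ((-5 + (-3*1/6 - 1/5)**2) + 141)**2 = ((-5 + (-1/2 - 1/5)**2) + 141)**2 = ((-5 + (-7/10)**2) + 141)**2 = ((-5 + 49/100) + 141)**2 = (-451/100 + 141)**2 = (13649/100)**2 = 186295201/10000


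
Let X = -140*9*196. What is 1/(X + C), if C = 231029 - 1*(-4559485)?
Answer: 1/4543554 ≈ 2.2009e-7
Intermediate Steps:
C = 4790514 (C = 231029 + 4559485 = 4790514)
X = -246960 (X = -1260*196 = -246960)
1/(X + C) = 1/(-246960 + 4790514) = 1/4543554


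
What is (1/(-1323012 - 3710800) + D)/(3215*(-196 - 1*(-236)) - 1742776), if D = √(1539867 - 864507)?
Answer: 1/8125458518912 - 3*√4690/403544 ≈ -0.00050912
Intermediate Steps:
D = 12*√4690 (D = √675360 = 12*√4690 ≈ 821.80)
(1/(-1323012 - 3710800) + D)/(3215*(-196 - 1*(-236)) - 1742776) = (1/(-1323012 - 3710800) + 12*√4690)/(3215*(-196 - 1*(-236)) - 1742776) = (1/(-5033812) + 12*√4690)/(3215*(-196 + 236) - 1742776) = (-1/5033812 + 12*√4690)/(3215*40 - 1742776) = (-1/5033812 + 12*√4690)/(128600 - 1742776) = (-1/5033812 + 12*√4690)/(-1614176) = (-1/5033812 + 12*√4690)*(-1/1614176) = 1/8125458518912 - 3*√4690/403544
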